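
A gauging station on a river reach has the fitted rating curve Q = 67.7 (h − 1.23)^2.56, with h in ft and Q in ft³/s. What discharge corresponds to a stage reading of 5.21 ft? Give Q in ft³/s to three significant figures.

Q = 67.7 × (5.21 − 1.23)^2.56 = 67.7 × 3.98^2.56 = 2324 ft³/s

2320 ft³/s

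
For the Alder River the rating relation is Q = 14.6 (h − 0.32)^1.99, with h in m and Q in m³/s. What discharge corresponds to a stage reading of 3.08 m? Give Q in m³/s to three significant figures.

110 m³/s

Q = 14.6 × (3.08 − 0.32)^1.99 = 14.6 × 2.76^1.99 = 110.1 m³/s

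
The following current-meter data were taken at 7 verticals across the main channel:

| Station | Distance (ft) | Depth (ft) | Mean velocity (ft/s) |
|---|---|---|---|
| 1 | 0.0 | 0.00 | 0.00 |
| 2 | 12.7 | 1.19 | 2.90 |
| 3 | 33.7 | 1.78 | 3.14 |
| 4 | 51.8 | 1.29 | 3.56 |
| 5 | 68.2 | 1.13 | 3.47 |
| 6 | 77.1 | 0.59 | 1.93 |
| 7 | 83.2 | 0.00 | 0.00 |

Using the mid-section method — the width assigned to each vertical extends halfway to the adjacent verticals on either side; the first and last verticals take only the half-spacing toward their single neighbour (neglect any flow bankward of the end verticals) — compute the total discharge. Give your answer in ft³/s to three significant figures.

w_2 = (33.7 − 0.0)/2 = 16.85 ft; q_2 = 2.90 × 1.19 × 16.85 = 58.15 ft³/s
w_3 = (51.8 − 12.7)/2 = 19.55 ft; q_3 = 3.14 × 1.78 × 19.55 = 109.3 ft³/s
w_4 = (68.2 − 33.7)/2 = 17.25 ft; q_4 = 3.56 × 1.29 × 17.25 = 79.22 ft³/s
w_5 = (77.1 − 51.8)/2 = 12.65 ft; q_5 = 3.47 × 1.13 × 12.65 = 49.60 ft³/s
w_6 = (83.2 − 68.2)/2 = 7.5 ft; q_6 = 1.93 × 0.59 × 7.5 = 8.540 ft³/s
Stations 1, 7 contribute zero (depth or velocity is 0).
Q = Σ qᵢ = 304.8 ft³/s

305 ft³/s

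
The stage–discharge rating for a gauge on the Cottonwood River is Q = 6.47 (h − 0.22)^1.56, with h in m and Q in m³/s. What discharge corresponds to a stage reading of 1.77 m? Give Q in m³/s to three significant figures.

Q = 6.47 × (1.77 − 0.22)^1.56 = 6.47 × 1.55^1.56 = 12.82 m³/s

12.8 m³/s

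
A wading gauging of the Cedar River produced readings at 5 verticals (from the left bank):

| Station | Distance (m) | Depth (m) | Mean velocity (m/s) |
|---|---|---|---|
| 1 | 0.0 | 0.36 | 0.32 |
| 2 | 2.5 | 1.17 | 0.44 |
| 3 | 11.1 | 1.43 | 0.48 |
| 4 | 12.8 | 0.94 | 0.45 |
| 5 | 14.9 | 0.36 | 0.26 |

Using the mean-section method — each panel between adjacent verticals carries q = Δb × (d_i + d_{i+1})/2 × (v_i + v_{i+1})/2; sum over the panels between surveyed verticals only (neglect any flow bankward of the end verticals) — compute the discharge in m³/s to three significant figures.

Panel 1-2: Δb = 2.5 m, d̄ = (0.36+1.17)/2 = 0.765, v̄ = (0.32+0.44)/2 = 0.38 → q = 2.5×0.765×0.38 = 0.7268 m³/s
Panel 2-3: Δb = 8.6 m, d̄ = (1.17+1.43)/2 = 1.3, v̄ = (0.44+0.48)/2 = 0.46 → q = 8.6×1.3×0.46 = 5.143 m³/s
Panel 3-4: Δb = 1.7 m, d̄ = (1.43+0.94)/2 = 1.185, v̄ = (0.48+0.45)/2 = 0.465 → q = 1.7×1.185×0.465 = 0.9367 m³/s
Panel 4-5: Δb = 2.1 m, d̄ = (0.94+0.36)/2 = 0.65, v̄ = (0.45+0.26)/2 = 0.355 → q = 2.1×0.65×0.355 = 0.4846 m³/s
Q = Σ q = 7.291 m³/s

7.29 m³/s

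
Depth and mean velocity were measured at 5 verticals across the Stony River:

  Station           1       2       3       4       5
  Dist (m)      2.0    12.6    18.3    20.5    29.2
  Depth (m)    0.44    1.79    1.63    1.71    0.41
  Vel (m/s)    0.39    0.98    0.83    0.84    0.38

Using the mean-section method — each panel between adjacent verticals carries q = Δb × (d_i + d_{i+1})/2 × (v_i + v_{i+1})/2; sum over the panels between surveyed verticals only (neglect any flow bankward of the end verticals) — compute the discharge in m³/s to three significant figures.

Panel 1-2: Δb = 10.6 m, d̄ = (0.44+1.79)/2 = 1.115, v̄ = (0.39+0.98)/2 = 0.685 → q = 10.6×1.115×0.685 = 8.096 m³/s
Panel 2-3: Δb = 5.7 m, d̄ = (1.79+1.63)/2 = 1.71, v̄ = (0.98+0.83)/2 = 0.905 → q = 5.7×1.71×0.905 = 8.821 m³/s
Panel 3-4: Δb = 2.2 m, d̄ = (1.63+1.71)/2 = 1.67, v̄ = (0.83+0.84)/2 = 0.835 → q = 2.2×1.67×0.835 = 3.068 m³/s
Panel 4-5: Δb = 8.7 m, d̄ = (1.71+0.41)/2 = 1.06, v̄ = (0.84+0.38)/2 = 0.61 → q = 8.7×1.06×0.61 = 5.625 m³/s
Q = Σ q = 25.61 m³/s

25.6 m³/s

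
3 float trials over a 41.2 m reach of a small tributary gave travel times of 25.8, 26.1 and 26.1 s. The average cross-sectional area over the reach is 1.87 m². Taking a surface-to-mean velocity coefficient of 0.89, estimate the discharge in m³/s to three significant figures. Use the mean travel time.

2.64 m³/s

t̄ = (25.8 + 26.1 + 26.1) / 3 = 26 s
v_surface = L / t̄ = 41.2 / 26 = 1.585 m/s
v_mean = 0.89 × 1.585 = 1.410 m/s
Q = A × v_mean = 1.87 × 1.410 = 2.637 m³/s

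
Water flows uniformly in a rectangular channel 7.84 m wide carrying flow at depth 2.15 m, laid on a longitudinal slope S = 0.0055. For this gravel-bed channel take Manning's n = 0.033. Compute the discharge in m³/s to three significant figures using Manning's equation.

47.1 m³/s

A = b·y = 7.84 × 2.15 = 16.86 m²
P = b + 2y = 7.84 + 2×2.15 = 12.14 m
R = A/P = 16.86/12.14 = 1.388 m
Q = (1/n)·A·R^(2/3)·S^(1/2) = (1/0.033) × 16.86 × 1.388^(2/3) × 0.0055^(1/2) = 47.15 m³/s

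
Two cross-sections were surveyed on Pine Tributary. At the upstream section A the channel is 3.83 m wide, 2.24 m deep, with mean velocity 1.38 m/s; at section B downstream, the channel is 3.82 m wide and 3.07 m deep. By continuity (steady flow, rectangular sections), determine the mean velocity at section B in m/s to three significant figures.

1.01 m/s

Q = A₁V₁ = (3.83×2.24) × 1.38 = 11.84 m³/s
A₂ = 3.82 × 3.07 = 11.73 m²
V₂ = Q/A₂ = 11.84/11.73 = 1.010 m/s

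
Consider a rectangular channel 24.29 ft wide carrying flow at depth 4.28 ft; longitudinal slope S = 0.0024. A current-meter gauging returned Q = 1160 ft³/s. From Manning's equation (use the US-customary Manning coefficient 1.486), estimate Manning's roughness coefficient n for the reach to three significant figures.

0.0141

A = b·y = 24.29 × 4.28 = 104.0 ft²
P = b + 2y = 24.29 + 2×4.28 = 32.85 ft
R = A/P = 104.0/32.85 = 3.165 ft
n = (1.486/Q)·A·R^(2/3)·S^(1/2) = (1.486/1160) × 104.0 × 2.156 × 0.04899 = 0.01406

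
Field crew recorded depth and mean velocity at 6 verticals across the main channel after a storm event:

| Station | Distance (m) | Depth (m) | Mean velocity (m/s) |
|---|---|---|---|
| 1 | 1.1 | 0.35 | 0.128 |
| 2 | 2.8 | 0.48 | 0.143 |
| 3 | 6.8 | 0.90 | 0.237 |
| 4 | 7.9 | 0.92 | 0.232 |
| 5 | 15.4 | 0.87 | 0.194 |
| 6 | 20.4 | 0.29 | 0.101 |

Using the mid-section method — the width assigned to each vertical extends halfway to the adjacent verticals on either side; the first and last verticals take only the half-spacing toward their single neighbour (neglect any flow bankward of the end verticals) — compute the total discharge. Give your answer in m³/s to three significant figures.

2.82 m³/s

w_1 = (2.8 − 1.1)/2 = 0.85 m; q_1 = 0.128 × 0.35 × 0.85 = 0.03808 m³/s
w_2 = (6.8 − 1.1)/2 = 2.85 m; q_2 = 0.143 × 0.48 × 2.85 = 0.1956 m³/s
w_3 = (7.9 − 2.8)/2 = 2.55 m; q_3 = 0.237 × 0.90 × 2.55 = 0.5439 m³/s
w_4 = (15.4 − 6.8)/2 = 4.3 m; q_4 = 0.232 × 0.92 × 4.3 = 0.9178 m³/s
w_5 = (20.4 − 7.9)/2 = 6.25 m; q_5 = 0.194 × 0.87 × 6.25 = 1.055 m³/s
w_6 = (20.4 − 15.4)/2 = 2.5 m; q_6 = 0.101 × 0.29 × 2.5 = 0.07323 m³/s
Q = Σ qᵢ = 2.824 m³/s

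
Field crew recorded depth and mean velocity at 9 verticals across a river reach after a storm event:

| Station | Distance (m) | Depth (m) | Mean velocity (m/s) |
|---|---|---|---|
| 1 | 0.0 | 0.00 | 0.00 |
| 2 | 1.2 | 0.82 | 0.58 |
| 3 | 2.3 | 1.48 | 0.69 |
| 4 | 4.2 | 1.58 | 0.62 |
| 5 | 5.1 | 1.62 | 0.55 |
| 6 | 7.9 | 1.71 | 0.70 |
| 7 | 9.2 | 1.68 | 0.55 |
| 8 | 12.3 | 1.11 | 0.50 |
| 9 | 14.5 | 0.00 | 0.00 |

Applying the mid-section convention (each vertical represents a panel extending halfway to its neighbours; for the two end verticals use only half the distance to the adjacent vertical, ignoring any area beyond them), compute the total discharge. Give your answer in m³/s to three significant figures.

w_2 = (2.3 − 0.0)/2 = 1.15 m; q_2 = 0.58 × 0.82 × 1.15 = 0.5469 m³/s
w_3 = (4.2 − 1.2)/2 = 1.5 m; q_3 = 0.69 × 1.48 × 1.5 = 1.532 m³/s
w_4 = (5.1 − 2.3)/2 = 1.4 m; q_4 = 0.62 × 1.58 × 1.4 = 1.371 m³/s
w_5 = (7.9 − 4.2)/2 = 1.85 m; q_5 = 0.55 × 1.62 × 1.85 = 1.648 m³/s
w_6 = (9.2 − 5.1)/2 = 2.05 m; q_6 = 0.70 × 1.71 × 2.05 = 2.454 m³/s
w_7 = (12.3 − 7.9)/2 = 2.2 m; q_7 = 0.55 × 1.68 × 2.2 = 2.033 m³/s
w_8 = (14.5 − 9.2)/2 = 2.65 m; q_8 = 0.50 × 1.11 × 2.65 = 1.471 m³/s
Stations 1, 9 contribute zero (depth or velocity is 0).
Q = Σ qᵢ = 11.06 m³/s

11.1 m³/s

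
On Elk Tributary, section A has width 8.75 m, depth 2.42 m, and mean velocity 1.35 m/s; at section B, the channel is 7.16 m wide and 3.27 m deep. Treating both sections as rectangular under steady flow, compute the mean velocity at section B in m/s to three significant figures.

Q = A₁V₁ = (8.75×2.42) × 1.35 = 28.59 m³/s
A₂ = 7.16 × 3.27 = 23.41 m²
V₂ = Q/A₂ = 28.59/23.41 = 1.221 m/s

1.22 m/s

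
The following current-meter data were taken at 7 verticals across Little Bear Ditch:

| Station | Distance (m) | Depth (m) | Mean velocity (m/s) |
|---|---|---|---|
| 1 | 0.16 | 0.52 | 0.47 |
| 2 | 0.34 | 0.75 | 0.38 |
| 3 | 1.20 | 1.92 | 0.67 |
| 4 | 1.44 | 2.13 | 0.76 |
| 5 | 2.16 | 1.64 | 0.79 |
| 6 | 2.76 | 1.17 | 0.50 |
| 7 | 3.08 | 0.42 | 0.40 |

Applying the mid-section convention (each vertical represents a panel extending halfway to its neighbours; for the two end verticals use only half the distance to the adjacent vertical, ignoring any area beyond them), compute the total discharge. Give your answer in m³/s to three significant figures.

2.81 m³/s

w_1 = (0.34 − 0.16)/2 = 0.09 m; q_1 = 0.47 × 0.52 × 0.09 = 0.02200 m³/s
w_2 = (1.20 − 0.16)/2 = 0.52 m; q_2 = 0.38 × 0.75 × 0.52 = 0.1482 m³/s
w_3 = (1.44 − 0.34)/2 = 0.55 m; q_3 = 0.67 × 1.92 × 0.55 = 0.7075 m³/s
w_4 = (2.16 − 1.20)/2 = 0.48 m; q_4 = 0.76 × 2.13 × 0.48 = 0.7770 m³/s
w_5 = (2.76 − 1.44)/2 = 0.66 m; q_5 = 0.79 × 1.64 × 0.66 = 0.8551 m³/s
w_6 = (3.08 − 2.16)/2 = 0.46 m; q_6 = 0.50 × 1.17 × 0.46 = 0.2691 m³/s
w_7 = (3.08 − 2.76)/2 = 0.16 m; q_7 = 0.40 × 0.42 × 0.16 = 0.02688 m³/s
Q = Σ qᵢ = 2.806 m³/s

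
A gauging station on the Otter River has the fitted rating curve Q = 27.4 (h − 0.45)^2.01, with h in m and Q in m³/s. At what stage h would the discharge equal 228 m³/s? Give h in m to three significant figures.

3.32 m

h − h₀ = (Q/C)^(1/b) = (228/27.4)^(1/2.01) = 2.869 m
h = 0.45 + 2.869 = 3.319 m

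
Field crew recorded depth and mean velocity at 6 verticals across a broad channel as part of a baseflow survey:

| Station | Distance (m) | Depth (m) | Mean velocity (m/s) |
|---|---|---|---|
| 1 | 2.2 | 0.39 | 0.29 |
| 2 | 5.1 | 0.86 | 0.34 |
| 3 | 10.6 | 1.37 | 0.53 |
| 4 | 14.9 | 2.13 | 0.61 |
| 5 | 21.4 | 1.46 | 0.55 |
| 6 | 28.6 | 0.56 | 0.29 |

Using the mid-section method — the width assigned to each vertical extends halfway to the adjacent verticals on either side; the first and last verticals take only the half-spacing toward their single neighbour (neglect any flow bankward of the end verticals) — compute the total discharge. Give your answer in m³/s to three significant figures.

18.1 m³/s

w_1 = (5.1 − 2.2)/2 = 1.45 m; q_1 = 0.29 × 0.39 × 1.45 = 0.1640 m³/s
w_2 = (10.6 − 2.2)/2 = 4.2 m; q_2 = 0.34 × 0.86 × 4.2 = 1.228 m³/s
w_3 = (14.9 − 5.1)/2 = 4.9 m; q_3 = 0.53 × 1.37 × 4.9 = 3.558 m³/s
w_4 = (21.4 − 10.6)/2 = 5.4 m; q_4 = 0.61 × 2.13 × 5.4 = 7.016 m³/s
w_5 = (28.6 − 14.9)/2 = 6.85 m; q_5 = 0.55 × 1.46 × 6.85 = 5.501 m³/s
w_6 = (28.6 − 21.4)/2 = 3.6 m; q_6 = 0.29 × 0.56 × 3.6 = 0.5846 m³/s
Q = Σ qᵢ = 18.05 m³/s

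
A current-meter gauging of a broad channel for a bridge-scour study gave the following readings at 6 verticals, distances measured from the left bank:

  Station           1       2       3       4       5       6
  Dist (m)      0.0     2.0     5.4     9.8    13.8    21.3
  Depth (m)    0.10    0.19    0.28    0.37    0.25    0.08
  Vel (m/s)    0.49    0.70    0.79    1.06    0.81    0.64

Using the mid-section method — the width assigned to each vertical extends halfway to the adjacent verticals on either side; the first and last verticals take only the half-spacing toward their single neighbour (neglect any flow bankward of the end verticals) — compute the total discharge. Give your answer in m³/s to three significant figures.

w_1 = (2.0 − 0.0)/2 = 1 m; q_1 = 0.49 × 0.10 × 1 = 0.04900 m³/s
w_2 = (5.4 − 0.0)/2 = 2.7 m; q_2 = 0.70 × 0.19 × 2.7 = 0.3591 m³/s
w_3 = (9.8 − 2.0)/2 = 3.9 m; q_3 = 0.79 × 0.28 × 3.9 = 0.8627 m³/s
w_4 = (13.8 − 5.4)/2 = 4.2 m; q_4 = 1.06 × 0.37 × 4.2 = 1.647 m³/s
w_5 = (21.3 − 9.8)/2 = 5.75 m; q_5 = 0.81 × 0.25 × 5.75 = 1.164 m³/s
w_6 = (21.3 − 13.8)/2 = 3.75 m; q_6 = 0.64 × 0.08 × 3.75 = 0.1920 m³/s
Q = Σ qᵢ = 4.274 m³/s

4.27 m³/s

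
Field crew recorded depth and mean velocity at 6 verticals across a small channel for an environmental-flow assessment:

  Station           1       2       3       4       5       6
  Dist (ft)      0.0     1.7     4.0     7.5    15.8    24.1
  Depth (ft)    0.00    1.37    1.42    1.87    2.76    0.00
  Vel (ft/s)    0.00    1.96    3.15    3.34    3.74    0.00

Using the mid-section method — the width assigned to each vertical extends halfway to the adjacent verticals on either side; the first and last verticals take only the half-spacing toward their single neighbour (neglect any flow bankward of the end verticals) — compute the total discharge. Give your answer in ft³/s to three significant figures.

141 ft³/s

w_2 = (4.0 − 0.0)/2 = 2 ft; q_2 = 1.96 × 1.37 × 2 = 5.370 ft³/s
w_3 = (7.5 − 1.7)/2 = 2.9 ft; q_3 = 3.15 × 1.42 × 2.9 = 12.97 ft³/s
w_4 = (15.8 − 4.0)/2 = 5.9 ft; q_4 = 3.34 × 1.87 × 5.9 = 36.85 ft³/s
w_5 = (24.1 − 7.5)/2 = 8.3 ft; q_5 = 3.74 × 2.76 × 8.3 = 85.68 ft³/s
Stations 1, 6 contribute zero (depth or velocity is 0).
Q = Σ qᵢ = 140.9 ft³/s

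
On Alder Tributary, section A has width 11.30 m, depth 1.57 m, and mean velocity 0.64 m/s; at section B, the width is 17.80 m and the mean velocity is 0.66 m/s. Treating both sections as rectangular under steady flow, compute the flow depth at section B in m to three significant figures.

0.966 m

Q = A₁V₁ = (11.30×1.57) × 0.64 = 11.35 m³/s
d₂ = Q/(b₂ V₂) = 11.35/(17.80×0.66) = 0.9665 m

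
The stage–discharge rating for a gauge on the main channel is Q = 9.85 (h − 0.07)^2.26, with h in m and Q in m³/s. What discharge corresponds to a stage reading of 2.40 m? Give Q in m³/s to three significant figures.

Q = 9.85 × (2.40 − 0.07)^2.26 = 9.85 × 2.33^2.26 = 66.63 m³/s

66.6 m³/s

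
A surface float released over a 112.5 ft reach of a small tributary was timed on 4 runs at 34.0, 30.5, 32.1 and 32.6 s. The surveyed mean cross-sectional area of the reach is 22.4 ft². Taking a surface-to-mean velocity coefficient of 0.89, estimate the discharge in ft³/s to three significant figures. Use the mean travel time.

t̄ = (34.0 + 30.5 + 32.1 + 32.6) / 4 = 32.3 s
v_surface = L / t̄ = 112.5 / 32.3 = 3.483 ft/s
v_mean = 0.89 × 3.483 = 3.100 ft/s
Q = A × v_mean = 22.4 × 3.100 = 69.44 ft³/s

69.4 ft³/s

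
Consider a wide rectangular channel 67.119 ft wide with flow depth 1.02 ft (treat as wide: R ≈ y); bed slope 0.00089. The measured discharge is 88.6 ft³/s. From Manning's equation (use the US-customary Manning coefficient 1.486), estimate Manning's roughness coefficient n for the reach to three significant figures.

0.0347

A = b·y = 67.119 × 1.02 = 68.46 ft²
Wide channel: R ≈ y = 1.02 ft
n = (1.486/Q)·A·R^(2/3)·S^(1/2) = (1.486/88.6) × 68.46 × 1.013 × 0.02983 = 0.03471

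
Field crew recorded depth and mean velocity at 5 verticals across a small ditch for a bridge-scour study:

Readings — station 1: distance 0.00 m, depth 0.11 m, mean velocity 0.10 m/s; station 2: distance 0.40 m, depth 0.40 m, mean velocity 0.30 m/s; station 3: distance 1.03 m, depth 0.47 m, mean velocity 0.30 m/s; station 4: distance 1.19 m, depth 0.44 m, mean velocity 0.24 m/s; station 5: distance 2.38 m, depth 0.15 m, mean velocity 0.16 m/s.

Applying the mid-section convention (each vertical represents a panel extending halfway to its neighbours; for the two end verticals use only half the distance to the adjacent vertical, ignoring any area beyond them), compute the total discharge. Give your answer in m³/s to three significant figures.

0.205 m³/s

w_1 = (0.40 − 0.00)/2 = 0.2 m; q_1 = 0.10 × 0.11 × 0.2 = 0.002200 m³/s
w_2 = (1.03 − 0.00)/2 = 0.515 m; q_2 = 0.30 × 0.40 × 0.515 = 0.06180 m³/s
w_3 = (1.19 − 0.40)/2 = 0.395 m; q_3 = 0.30 × 0.47 × 0.395 = 0.05570 m³/s
w_4 = (2.38 − 1.03)/2 = 0.675 m; q_4 = 0.24 × 0.44 × 0.675 = 0.07128 m³/s
w_5 = (2.38 − 1.19)/2 = 0.595 m; q_5 = 0.16 × 0.15 × 0.595 = 0.01428 m³/s
Q = Σ qᵢ = 0.2053 m³/s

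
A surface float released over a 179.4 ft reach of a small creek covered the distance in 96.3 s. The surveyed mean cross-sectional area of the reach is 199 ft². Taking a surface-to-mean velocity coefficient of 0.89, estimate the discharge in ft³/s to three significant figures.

330 ft³/s

v_surface = L / t̄ = 179.4 / 96.3 = 1.863 ft/s
v_mean = 0.89 × 1.863 = 1.658 ft/s
Q = A × v_mean = 199 × 1.658 = 329.9 ft³/s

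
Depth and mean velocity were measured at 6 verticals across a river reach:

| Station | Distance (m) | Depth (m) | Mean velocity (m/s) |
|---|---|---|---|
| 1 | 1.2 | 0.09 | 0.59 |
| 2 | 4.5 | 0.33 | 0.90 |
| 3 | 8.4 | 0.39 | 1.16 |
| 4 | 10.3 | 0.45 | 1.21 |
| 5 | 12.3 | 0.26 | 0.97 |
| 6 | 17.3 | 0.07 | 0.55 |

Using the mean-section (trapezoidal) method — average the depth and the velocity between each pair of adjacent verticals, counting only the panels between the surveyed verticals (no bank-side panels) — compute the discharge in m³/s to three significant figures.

4.31 m³/s

Panel 1-2: Δb = 3.3 m, d̄ = (0.09+0.33)/2 = 0.21, v̄ = (0.59+0.90)/2 = 0.745 → q = 3.3×0.21×0.745 = 0.5163 m³/s
Panel 2-3: Δb = 3.9 m, d̄ = (0.33+0.39)/2 = 0.36, v̄ = (0.90+1.16)/2 = 1.03 → q = 3.9×0.36×1.03 = 1.446 m³/s
Panel 3-4: Δb = 1.9 m, d̄ = (0.39+0.45)/2 = 0.42, v̄ = (1.16+1.21)/2 = 1.185 → q = 1.9×0.42×1.185 = 0.9456 m³/s
Panel 4-5: Δb = 2 m, d̄ = (0.45+0.26)/2 = 0.355, v̄ = (1.21+0.97)/2 = 1.09 → q = 2×0.355×1.09 = 0.7739 m³/s
Panel 5-6: Δb = 5 m, d̄ = (0.26+0.07)/2 = 0.165, v̄ = (0.97+0.55)/2 = 0.76 → q = 5×0.165×0.76 = 0.6270 m³/s
Q = Σ q = 4.309 m³/s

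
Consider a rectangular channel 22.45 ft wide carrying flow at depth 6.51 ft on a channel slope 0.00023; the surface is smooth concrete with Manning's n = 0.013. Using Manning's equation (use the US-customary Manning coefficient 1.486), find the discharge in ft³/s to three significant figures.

651 ft³/s

A = b·y = 22.45 × 6.51 = 146.1 ft²
P = b + 2y = 22.45 + 2×6.51 = 35.47 ft
R = A/P = 146.1/35.47 = 4.120 ft
Q = (1.486/n)·A·R^(2/3)·S^(1/2) = (1.486/0.013) × 146.1 × 4.120^(2/3) × 0.00023^(1/2) = 651.2 ft³/s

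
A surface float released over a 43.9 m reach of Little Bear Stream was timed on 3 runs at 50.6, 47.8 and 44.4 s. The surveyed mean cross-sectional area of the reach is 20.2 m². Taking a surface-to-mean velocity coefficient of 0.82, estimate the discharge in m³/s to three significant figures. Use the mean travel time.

t̄ = (50.6 + 47.8 + 44.4) / 3 = 47.6 s
v_surface = L / t̄ = 43.9 / 47.6 = 0.9223 m/s
v_mean = 0.82 × 0.9223 = 0.7563 m/s
Q = A × v_mean = 20.2 × 0.7563 = 15.28 m³/s

15.3 m³/s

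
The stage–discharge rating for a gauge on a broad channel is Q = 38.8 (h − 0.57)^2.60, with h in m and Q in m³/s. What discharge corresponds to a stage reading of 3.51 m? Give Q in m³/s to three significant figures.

641 m³/s

Q = 38.8 × (3.51 − 0.57)^2.60 = 38.8 × 2.94^2.60 = 640.5 m³/s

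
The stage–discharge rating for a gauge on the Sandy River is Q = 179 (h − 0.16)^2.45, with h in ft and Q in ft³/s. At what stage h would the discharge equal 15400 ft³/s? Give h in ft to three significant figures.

6.32 ft

h − h₀ = (Q/C)^(1/b) = (15400/179)^(1/2.45) = 6.161 ft
h = 0.16 + 6.161 = 6.321 ft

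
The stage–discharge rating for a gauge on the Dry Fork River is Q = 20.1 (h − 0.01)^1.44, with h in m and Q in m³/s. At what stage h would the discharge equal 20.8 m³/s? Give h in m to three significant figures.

h − h₀ = (Q/C)^(1/b) = (20.8/20.1)^(1/1.44) = 1.024 m
h = 0.01 + 1.024 = 1.034 m

1.03 m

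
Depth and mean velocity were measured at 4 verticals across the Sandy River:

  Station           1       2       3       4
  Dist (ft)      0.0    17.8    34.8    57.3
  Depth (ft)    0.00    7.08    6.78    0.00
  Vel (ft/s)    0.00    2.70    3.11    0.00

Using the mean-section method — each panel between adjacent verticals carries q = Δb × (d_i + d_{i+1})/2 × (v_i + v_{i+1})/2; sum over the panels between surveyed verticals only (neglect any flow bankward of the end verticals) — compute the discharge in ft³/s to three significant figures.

546 ft³/s

Panel 1-2: Δb = 17.8 ft, d̄ = (0.00+7.08)/2 = 3.54, v̄ = (0.00+2.70)/2 = 1.35 → q = 17.8×3.54×1.35 = 85.07 ft³/s
Panel 2-3: Δb = 17 ft, d̄ = (7.08+6.78)/2 = 6.93, v̄ = (2.70+3.11)/2 = 2.905 → q = 17×6.93×2.905 = 342.2 ft³/s
Panel 3-4: Δb = 22.5 ft, d̄ = (6.78+0.00)/2 = 3.39, v̄ = (3.11+0.00)/2 = 1.555 → q = 22.5×3.39×1.555 = 118.6 ft³/s
Q = Σ q = 545.9 ft³/s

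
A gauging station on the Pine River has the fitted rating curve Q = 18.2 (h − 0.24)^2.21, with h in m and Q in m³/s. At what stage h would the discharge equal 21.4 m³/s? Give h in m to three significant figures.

h − h₀ = (Q/C)^(1/b) = (21.4/18.2)^(1/2.21) = 1.076 m
h = 0.24 + 1.076 = 1.316 m

1.32 m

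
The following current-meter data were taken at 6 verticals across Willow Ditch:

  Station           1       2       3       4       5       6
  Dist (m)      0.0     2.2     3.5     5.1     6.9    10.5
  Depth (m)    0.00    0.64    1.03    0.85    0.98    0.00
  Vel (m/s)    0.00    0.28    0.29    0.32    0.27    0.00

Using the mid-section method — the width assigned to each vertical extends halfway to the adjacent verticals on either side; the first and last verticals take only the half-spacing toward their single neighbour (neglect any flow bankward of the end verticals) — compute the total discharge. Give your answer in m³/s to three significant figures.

1.92 m³/s

w_2 = (3.5 − 0.0)/2 = 1.75 m; q_2 = 0.28 × 0.64 × 1.75 = 0.3136 m³/s
w_3 = (5.1 − 2.2)/2 = 1.45 m; q_3 = 0.29 × 1.03 × 1.45 = 0.4331 m³/s
w_4 = (6.9 − 3.5)/2 = 1.7 m; q_4 = 0.32 × 0.85 × 1.7 = 0.4624 m³/s
w_5 = (10.5 − 5.1)/2 = 2.7 m; q_5 = 0.27 × 0.98 × 2.7 = 0.7144 m³/s
Stations 1, 6 contribute zero (depth or velocity is 0).
Q = Σ qᵢ = 1.924 m³/s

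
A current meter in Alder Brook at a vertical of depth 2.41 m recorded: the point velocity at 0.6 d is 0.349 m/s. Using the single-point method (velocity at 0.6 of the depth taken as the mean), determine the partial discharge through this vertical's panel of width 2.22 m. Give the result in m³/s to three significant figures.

v̄ = v₀.₆ = 0.349 m/s
q = v̄ × d × w = 0.3490 × 2.41 × 2.22 = 1.867 m³/s

1.87 m³/s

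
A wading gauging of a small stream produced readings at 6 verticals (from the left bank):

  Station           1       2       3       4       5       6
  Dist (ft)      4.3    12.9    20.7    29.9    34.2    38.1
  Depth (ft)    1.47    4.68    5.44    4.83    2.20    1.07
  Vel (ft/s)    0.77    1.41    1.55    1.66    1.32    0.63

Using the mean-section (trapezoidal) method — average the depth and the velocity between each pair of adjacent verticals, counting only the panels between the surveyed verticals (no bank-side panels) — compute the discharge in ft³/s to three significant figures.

192 ft³/s

Panel 1-2: Δb = 8.6 ft, d̄ = (1.47+4.68)/2 = 3.075, v̄ = (0.77+1.41)/2 = 1.09 → q = 8.6×3.075×1.09 = 28.83 ft³/s
Panel 2-3: Δb = 7.8 ft, d̄ = (4.68+5.44)/2 = 5.06, v̄ = (1.41+1.55)/2 = 1.48 → q = 7.8×5.06×1.48 = 58.41 ft³/s
Panel 3-4: Δb = 9.2 ft, d̄ = (5.44+4.83)/2 = 5.135, v̄ = (1.55+1.66)/2 = 1.605 → q = 9.2×5.135×1.605 = 75.82 ft³/s
Panel 4-5: Δb = 4.3 ft, d̄ = (4.83+2.20)/2 = 3.515, v̄ = (1.66+1.32)/2 = 1.49 → q = 4.3×3.515×1.49 = 22.52 ft³/s
Panel 5-6: Δb = 3.9 ft, d̄ = (2.20+1.07)/2 = 1.635, v̄ = (1.32+0.63)/2 = 0.975 → q = 3.9×1.635×0.975 = 6.217 ft³/s
Q = Σ q = 191.8 ft³/s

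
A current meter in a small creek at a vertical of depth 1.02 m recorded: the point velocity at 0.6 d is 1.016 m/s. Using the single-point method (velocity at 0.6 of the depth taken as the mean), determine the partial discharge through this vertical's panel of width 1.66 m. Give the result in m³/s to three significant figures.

1.72 m³/s

v̄ = v₀.₆ = 1.016 m/s
q = v̄ × d × w = 1.016 × 1.02 × 1.66 = 1.720 m³/s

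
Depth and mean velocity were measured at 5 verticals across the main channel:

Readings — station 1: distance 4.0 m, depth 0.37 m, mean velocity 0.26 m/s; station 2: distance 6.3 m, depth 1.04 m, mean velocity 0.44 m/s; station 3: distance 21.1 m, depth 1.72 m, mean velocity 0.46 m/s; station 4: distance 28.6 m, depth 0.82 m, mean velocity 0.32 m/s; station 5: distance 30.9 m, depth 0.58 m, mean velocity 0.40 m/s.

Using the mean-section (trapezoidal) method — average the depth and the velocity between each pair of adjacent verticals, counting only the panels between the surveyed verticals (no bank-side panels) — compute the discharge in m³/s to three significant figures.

14.1 m³/s

Panel 1-2: Δb = 2.3 m, d̄ = (0.37+1.04)/2 = 0.705, v̄ = (0.26+0.44)/2 = 0.35 → q = 2.3×0.705×0.35 = 0.5675 m³/s
Panel 2-3: Δb = 14.8 m, d̄ = (1.04+1.72)/2 = 1.38, v̄ = (0.44+0.46)/2 = 0.45 → q = 14.8×1.38×0.45 = 9.191 m³/s
Panel 3-4: Δb = 7.5 m, d̄ = (1.72+0.82)/2 = 1.27, v̄ = (0.46+0.32)/2 = 0.39 → q = 7.5×1.27×0.39 = 3.715 m³/s
Panel 4-5: Δb = 2.3 m, d̄ = (0.82+0.58)/2 = 0.7, v̄ = (0.32+0.40)/2 = 0.36 → q = 2.3×0.7×0.36 = 0.5796 m³/s
Q = Σ q = 14.05 m³/s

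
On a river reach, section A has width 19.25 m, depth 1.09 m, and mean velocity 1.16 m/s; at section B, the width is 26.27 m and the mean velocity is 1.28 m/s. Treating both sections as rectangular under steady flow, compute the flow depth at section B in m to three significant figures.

0.724 m

Q = A₁V₁ = (19.25×1.09) × 1.16 = 24.34 m³/s
d₂ = Q/(b₂ V₂) = 24.34/(26.27×1.28) = 0.7238 m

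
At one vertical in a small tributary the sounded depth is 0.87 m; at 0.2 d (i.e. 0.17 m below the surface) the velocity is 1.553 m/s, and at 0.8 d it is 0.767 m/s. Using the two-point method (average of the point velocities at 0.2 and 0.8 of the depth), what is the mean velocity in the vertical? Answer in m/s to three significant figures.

1.16 m/s

v̄ = (1.553 + 0.767) / 2 = 1.160 m/s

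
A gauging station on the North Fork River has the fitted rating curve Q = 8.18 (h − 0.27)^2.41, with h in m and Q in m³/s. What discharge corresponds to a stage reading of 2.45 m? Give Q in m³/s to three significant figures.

Q = 8.18 × (2.45 − 0.27)^2.41 = 8.18 × 2.18^2.41 = 53.51 m³/s

53.5 m³/s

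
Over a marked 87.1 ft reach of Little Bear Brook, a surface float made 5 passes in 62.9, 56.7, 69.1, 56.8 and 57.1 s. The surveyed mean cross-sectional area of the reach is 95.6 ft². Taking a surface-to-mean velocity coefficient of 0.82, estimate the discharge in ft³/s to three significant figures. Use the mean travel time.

113 ft³/s

t̄ = (62.9 + 56.7 + 69.1 + 56.8 + 57.1) / 5 = 60.52 s
v_surface = L / t̄ = 87.1 / 60.52 = 1.439 ft/s
v_mean = 0.82 × 1.439 = 1.180 ft/s
Q = A × v_mean = 95.6 × 1.180 = 112.8 ft³/s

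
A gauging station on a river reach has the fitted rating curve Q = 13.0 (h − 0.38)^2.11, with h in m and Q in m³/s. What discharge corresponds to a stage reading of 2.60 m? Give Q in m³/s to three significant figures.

69.9 m³/s

Q = 13.0 × (2.60 − 0.38)^2.11 = 13.0 × 2.22^2.11 = 69.94 m³/s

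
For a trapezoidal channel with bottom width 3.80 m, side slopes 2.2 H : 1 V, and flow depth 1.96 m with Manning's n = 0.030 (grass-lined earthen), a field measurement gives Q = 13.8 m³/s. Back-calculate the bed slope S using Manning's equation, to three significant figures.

A = (b + z·y)·y = (3.80 + 2.2×1.96)×1.96 = 15.90 m²
P = b + 2y√(1+z²) = 3.80 + 2×1.96×√(1+2.2²) = 13.27 m
R = A/P = 15.90/13.27 = 1.198 m
S = (Q·n / (1·A·R^(2/3)))² = (13.8×0.030 / (1×15.90×1.128))² = 0.0005329

0.000533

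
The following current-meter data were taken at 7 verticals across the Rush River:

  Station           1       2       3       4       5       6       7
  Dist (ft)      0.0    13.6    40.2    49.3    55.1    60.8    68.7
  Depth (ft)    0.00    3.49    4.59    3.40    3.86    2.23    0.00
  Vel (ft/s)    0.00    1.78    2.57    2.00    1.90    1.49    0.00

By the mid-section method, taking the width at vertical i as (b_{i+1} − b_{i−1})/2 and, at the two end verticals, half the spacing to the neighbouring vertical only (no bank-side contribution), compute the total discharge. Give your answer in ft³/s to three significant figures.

451 ft³/s

w_2 = (40.2 − 0.0)/2 = 20.1 ft; q_2 = 1.78 × 3.49 × 20.1 = 124.9 ft³/s
w_3 = (49.3 − 13.6)/2 = 17.85 ft; q_3 = 2.57 × 4.59 × 17.85 = 210.6 ft³/s
w_4 = (55.1 − 40.2)/2 = 7.45 ft; q_4 = 2.00 × 3.40 × 7.45 = 50.66 ft³/s
w_5 = (60.8 − 49.3)/2 = 5.75 ft; q_5 = 1.90 × 3.86 × 5.75 = 42.17 ft³/s
w_6 = (68.7 − 55.1)/2 = 6.8 ft; q_6 = 1.49 × 2.23 × 6.8 = 22.59 ft³/s
Stations 1, 7 contribute zero (depth or velocity is 0).
Q = Σ qᵢ = 450.9 ft³/s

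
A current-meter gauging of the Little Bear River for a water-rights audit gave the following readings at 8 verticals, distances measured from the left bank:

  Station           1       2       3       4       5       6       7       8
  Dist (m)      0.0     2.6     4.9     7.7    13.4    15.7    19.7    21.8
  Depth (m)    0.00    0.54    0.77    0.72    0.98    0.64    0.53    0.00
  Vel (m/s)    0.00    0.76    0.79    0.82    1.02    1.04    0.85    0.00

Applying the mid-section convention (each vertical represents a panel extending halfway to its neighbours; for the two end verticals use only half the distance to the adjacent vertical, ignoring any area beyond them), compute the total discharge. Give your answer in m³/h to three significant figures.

45100 m³/h

w_2 = (4.9 − 0.0)/2 = 2.45 m; q_2 = 0.76 × 0.54 × 2.45 = 1.005 m³/s
w_3 = (7.7 − 2.6)/2 = 2.55 m; q_3 = 0.79 × 0.77 × 2.55 = 1.551 m³/s
w_4 = (13.4 − 4.9)/2 = 4.25 m; q_4 = 0.82 × 0.72 × 4.25 = 2.509 m³/s
w_5 = (15.7 − 7.7)/2 = 4 m; q_5 = 1.02 × 0.98 × 4 = 3.998 m³/s
w_6 = (19.7 − 13.4)/2 = 3.15 m; q_6 = 1.04 × 0.64 × 3.15 = 2.097 m³/s
w_7 = (21.8 − 15.7)/2 = 3.05 m; q_7 = 0.85 × 0.53 × 3.05 = 1.374 m³/s
Stations 1, 8 contribute zero (depth or velocity is 0).
Q = Σ qᵢ = 12.53 m³/s
= 12.53 × 3600 = 45130 m³/h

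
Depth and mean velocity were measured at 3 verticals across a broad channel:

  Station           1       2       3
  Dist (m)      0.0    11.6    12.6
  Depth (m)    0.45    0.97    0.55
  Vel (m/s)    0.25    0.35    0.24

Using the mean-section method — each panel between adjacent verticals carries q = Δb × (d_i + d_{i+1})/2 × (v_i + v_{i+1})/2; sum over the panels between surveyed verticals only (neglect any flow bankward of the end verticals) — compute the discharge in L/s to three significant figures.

Panel 1-2: Δb = 11.6 m, d̄ = (0.45+0.97)/2 = 0.71, v̄ = (0.25+0.35)/2 = 0.3 → q = 11.6×0.71×0.3 = 2.471 m³/s
Panel 2-3: Δb = 1 m, d̄ = (0.97+0.55)/2 = 0.76, v̄ = (0.35+0.24)/2 = 0.295 → q = 1×0.76×0.295 = 0.2242 m³/s
Q = Σ q = 2.695 m³/s
= 2.695 × 1000 = 2695 L/s

2700 L/s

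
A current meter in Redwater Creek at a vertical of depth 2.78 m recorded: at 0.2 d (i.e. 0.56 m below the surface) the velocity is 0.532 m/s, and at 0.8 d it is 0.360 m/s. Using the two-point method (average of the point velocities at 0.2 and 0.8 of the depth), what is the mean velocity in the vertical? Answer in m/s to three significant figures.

0.446 m/s

v̄ = (0.532 + 0.360) / 2 = 0.4460 m/s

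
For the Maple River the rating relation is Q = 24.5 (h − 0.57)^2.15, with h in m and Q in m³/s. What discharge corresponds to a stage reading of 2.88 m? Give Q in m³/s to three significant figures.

148 m³/s

Q = 24.5 × (2.88 − 0.57)^2.15 = 24.5 × 2.31^2.15 = 148.2 m³/s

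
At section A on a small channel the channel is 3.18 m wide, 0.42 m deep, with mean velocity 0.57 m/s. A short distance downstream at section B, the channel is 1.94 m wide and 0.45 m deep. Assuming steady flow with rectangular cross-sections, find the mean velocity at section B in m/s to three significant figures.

Q = A₁V₁ = (3.18×0.42) × 0.57 = 0.7613 m³/s
A₂ = 1.94 × 0.45 = 0.8730 m²
V₂ = Q/A₂ = 0.7613/0.8730 = 0.8720 m/s

0.872 m/s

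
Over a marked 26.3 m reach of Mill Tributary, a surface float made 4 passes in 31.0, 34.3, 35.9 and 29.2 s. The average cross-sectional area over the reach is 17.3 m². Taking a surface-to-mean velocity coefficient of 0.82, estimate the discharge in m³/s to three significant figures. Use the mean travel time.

11.4 m³/s

t̄ = (31.0 + 34.3 + 35.9 + 29.2) / 4 = 32.6 s
v_surface = L / t̄ = 26.3 / 32.6 = 0.8067 m/s
v_mean = 0.82 × 0.8067 = 0.6615 m/s
Q = A × v_mean = 17.3 × 0.6615 = 11.44 m³/s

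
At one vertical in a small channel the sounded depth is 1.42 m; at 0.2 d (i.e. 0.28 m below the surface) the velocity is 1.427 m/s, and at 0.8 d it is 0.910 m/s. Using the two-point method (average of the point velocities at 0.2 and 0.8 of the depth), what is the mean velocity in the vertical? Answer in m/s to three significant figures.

v̄ = (1.427 + 0.910) / 2 = 1.169 m/s

1.17 m/s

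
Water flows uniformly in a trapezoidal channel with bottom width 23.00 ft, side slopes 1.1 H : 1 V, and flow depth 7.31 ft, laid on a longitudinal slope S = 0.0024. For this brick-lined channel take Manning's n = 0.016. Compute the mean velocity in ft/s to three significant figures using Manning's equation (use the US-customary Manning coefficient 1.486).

13.4 ft/s

A = (b + z·y)·y = (23.00 + 1.1×7.31)×7.31 = 226.9 ft²
P = b + 2y√(1+z²) = 23.00 + 2×7.31×√(1+1.1²) = 44.73 ft
R = A/P = 226.9/44.73 = 5.072 ft
Q = (1.486/n)·A·R^(2/3)·S^(1/2) = (1.486/0.016) × 226.9 × 5.072^(2/3) × 0.0024^(1/2) = 3048 ft³/s
V = Q/A = 3048/226.9 = 13.43 ft/s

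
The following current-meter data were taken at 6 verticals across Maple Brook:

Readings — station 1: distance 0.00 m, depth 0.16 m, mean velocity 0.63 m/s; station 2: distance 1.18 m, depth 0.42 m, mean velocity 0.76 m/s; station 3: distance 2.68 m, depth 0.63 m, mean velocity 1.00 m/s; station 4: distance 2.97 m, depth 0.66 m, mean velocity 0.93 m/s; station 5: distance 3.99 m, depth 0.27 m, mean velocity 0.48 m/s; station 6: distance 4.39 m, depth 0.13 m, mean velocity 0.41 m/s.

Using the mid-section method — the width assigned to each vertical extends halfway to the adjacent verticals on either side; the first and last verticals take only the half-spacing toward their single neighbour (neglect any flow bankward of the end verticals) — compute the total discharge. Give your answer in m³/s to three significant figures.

1.56 m³/s

w_1 = (1.18 − 0.00)/2 = 0.59 m; q_1 = 0.63 × 0.16 × 0.59 = 0.05947 m³/s
w_2 = (2.68 − 0.00)/2 = 1.34 m; q_2 = 0.76 × 0.42 × 1.34 = 0.4277 m³/s
w_3 = (2.97 − 1.18)/2 = 0.895 m; q_3 = 1.00 × 0.63 × 0.895 = 0.5639 m³/s
w_4 = (3.99 − 2.68)/2 = 0.655 m; q_4 = 0.93 × 0.66 × 0.655 = 0.4020 m³/s
w_5 = (4.39 − 2.97)/2 = 0.71 m; q_5 = 0.48 × 0.27 × 0.71 = 0.09202 m³/s
w_6 = (4.39 − 3.99)/2 = 0.2 m; q_6 = 0.41 × 0.13 × 0.2 = 0.01066 m³/s
Q = Σ qᵢ = 1.556 m³/s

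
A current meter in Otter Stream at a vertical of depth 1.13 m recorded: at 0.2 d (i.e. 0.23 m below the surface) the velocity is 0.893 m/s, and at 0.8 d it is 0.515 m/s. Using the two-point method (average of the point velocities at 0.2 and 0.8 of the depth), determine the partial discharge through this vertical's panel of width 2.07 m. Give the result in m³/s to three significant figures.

v̄ = (0.893 + 0.515) / 2 = 0.7040 m/s
q = v̄ × d × w = 0.7040 × 1.13 × 2.07 = 1.647 m³/s

1.65 m³/s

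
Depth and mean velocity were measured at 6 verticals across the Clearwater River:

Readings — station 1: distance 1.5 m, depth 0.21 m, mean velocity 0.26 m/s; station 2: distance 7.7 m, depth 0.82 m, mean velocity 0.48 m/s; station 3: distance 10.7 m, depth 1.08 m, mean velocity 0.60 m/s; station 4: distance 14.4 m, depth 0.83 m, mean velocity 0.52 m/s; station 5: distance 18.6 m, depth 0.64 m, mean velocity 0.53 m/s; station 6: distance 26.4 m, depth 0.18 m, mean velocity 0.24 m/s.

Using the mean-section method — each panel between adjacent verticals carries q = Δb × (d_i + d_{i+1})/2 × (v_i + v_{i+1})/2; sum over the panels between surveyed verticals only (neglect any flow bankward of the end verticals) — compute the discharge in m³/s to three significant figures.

7.55 m³/s

Panel 1-2: Δb = 6.2 m, d̄ = (0.21+0.82)/2 = 0.515, v̄ = (0.26+0.48)/2 = 0.37 → q = 6.2×0.515×0.37 = 1.181 m³/s
Panel 2-3: Δb = 3 m, d̄ = (0.82+1.08)/2 = 0.95, v̄ = (0.48+0.60)/2 = 0.54 → q = 3×0.95×0.54 = 1.539 m³/s
Panel 3-4: Δb = 3.7 m, d̄ = (1.08+0.83)/2 = 0.955, v̄ = (0.60+0.52)/2 = 0.56 → q = 3.7×0.955×0.56 = 1.979 m³/s
Panel 4-5: Δb = 4.2 m, d̄ = (0.83+0.64)/2 = 0.735, v̄ = (0.52+0.53)/2 = 0.525 → q = 4.2×0.735×0.525 = 1.621 m³/s
Panel 5-6: Δb = 7.8 m, d̄ = (0.64+0.18)/2 = 0.41, v̄ = (0.53+0.24)/2 = 0.385 → q = 7.8×0.41×0.385 = 1.231 m³/s
Q = Σ q = 7.551 m³/s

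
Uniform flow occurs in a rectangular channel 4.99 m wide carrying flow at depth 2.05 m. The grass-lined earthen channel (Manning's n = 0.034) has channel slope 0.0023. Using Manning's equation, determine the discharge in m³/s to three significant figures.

15.6 m³/s

A = b·y = 4.99 × 2.05 = 10.23 m²
P = b + 2y = 4.99 + 2×2.05 = 9.090 m
R = A/P = 10.23/9.090 = 1.125 m
Q = (1/n)·A·R^(2/3)·S^(1/2) = (1/0.034) × 10.23 × 1.125^(2/3) × 0.0023^(1/2) = 15.61 m³/s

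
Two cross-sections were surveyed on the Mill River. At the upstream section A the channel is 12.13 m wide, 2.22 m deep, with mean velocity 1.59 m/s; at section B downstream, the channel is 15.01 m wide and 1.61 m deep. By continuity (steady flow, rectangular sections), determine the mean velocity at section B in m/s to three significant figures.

Q = A₁V₁ = (12.13×2.22) × 1.59 = 42.82 m³/s
A₂ = 15.01 × 1.61 = 24.17 m²
V₂ = Q/A₂ = 42.82/24.17 = 1.772 m/s

1.77 m/s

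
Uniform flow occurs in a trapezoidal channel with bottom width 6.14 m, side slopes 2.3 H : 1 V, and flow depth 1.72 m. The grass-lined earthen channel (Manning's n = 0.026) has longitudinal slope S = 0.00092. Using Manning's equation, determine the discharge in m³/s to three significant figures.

A = (b + z·y)·y = (6.14 + 2.3×1.72)×1.72 = 17.37 m²
P = b + 2y√(1+z²) = 6.14 + 2×1.72×√(1+2.3²) = 14.77 m
R = A/P = 17.37/14.77 = 1.176 m
Q = (1/n)·A·R^(2/3)·S^(1/2) = (1/0.026) × 17.37 × 1.176^(2/3) × 0.00092^(1/2) = 22.57 m³/s

22.6 m³/s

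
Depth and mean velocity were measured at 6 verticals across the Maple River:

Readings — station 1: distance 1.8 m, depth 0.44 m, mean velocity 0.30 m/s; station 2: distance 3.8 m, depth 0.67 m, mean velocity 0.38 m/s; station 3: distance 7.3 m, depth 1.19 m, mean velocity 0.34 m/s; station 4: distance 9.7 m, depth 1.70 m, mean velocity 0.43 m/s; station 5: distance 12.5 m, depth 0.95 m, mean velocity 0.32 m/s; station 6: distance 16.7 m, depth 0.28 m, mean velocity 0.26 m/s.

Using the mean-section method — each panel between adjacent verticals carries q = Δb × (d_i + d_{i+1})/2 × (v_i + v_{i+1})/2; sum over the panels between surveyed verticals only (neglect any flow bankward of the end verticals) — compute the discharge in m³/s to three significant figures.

5.02 m³/s

Panel 1-2: Δb = 2 m, d̄ = (0.44+0.67)/2 = 0.555, v̄ = (0.30+0.38)/2 = 0.34 → q = 2×0.555×0.34 = 0.3774 m³/s
Panel 2-3: Δb = 3.5 m, d̄ = (0.67+1.19)/2 = 0.93, v̄ = (0.38+0.34)/2 = 0.36 → q = 3.5×0.93×0.36 = 1.172 m³/s
Panel 3-4: Δb = 2.4 m, d̄ = (1.19+1.70)/2 = 1.445, v̄ = (0.34+0.43)/2 = 0.385 → q = 2.4×1.445×0.385 = 1.335 m³/s
Panel 4-5: Δb = 2.8 m, d̄ = (1.70+0.95)/2 = 1.325, v̄ = (0.43+0.32)/2 = 0.375 → q = 2.8×1.325×0.375 = 1.391 m³/s
Panel 5-6: Δb = 4.2 m, d̄ = (0.95+0.28)/2 = 0.615, v̄ = (0.32+0.26)/2 = 0.29 → q = 4.2×0.615×0.29 = 0.7491 m³/s
Q = Σ q = 5.025 m³/s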